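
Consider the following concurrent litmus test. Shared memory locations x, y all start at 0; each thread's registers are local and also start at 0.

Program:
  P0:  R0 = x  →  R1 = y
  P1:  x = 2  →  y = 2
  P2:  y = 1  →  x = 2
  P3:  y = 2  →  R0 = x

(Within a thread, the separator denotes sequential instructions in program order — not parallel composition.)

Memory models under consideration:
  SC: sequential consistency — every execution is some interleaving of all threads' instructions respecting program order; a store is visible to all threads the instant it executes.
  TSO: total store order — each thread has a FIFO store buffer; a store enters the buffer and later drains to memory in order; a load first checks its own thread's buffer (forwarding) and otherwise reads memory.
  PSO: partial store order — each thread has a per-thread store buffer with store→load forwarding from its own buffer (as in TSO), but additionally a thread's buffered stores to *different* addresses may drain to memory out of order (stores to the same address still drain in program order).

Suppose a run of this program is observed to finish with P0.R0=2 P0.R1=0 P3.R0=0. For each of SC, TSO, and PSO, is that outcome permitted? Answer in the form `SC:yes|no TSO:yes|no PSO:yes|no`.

SC:no TSO:yes PSO:yes

outcome vector order: (P0.R0,P0.R1,P3.R0)
under SC → 000; 002; 010; 012; 020; 022; 202; 210; 212; 220; 222
under TSO → 000; 002; 010; 012; 020; 022; 200; 202; 210; 212; 220; 222
under PSO → 000; 002; 010; 012; 020; 022; 200; 202; 210; 212; 220; 222
target 200 ∈ {TSO,PSO}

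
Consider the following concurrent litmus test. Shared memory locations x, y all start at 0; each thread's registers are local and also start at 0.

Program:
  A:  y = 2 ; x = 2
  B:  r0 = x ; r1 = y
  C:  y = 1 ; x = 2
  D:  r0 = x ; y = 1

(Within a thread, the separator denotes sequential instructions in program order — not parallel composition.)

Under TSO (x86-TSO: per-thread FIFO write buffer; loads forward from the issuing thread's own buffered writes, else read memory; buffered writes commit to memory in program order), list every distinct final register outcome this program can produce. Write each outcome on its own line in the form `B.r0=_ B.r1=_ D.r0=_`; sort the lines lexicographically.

B.r0=0 B.r1=0 D.r0=0
B.r0=0 B.r1=0 D.r0=2
B.r0=0 B.r1=1 D.r0=0
B.r0=0 B.r1=1 D.r0=2
B.r0=0 B.r1=2 D.r0=0
B.r0=0 B.r1=2 D.r0=2
B.r0=2 B.r1=1 D.r0=0
B.r0=2 B.r1=1 D.r0=2
B.r0=2 B.r1=2 D.r0=0
B.r0=2 B.r1=2 D.r0=2

outcome vector order: (B.r0,B.r1,D.r0)
|TSO outcomes| = 10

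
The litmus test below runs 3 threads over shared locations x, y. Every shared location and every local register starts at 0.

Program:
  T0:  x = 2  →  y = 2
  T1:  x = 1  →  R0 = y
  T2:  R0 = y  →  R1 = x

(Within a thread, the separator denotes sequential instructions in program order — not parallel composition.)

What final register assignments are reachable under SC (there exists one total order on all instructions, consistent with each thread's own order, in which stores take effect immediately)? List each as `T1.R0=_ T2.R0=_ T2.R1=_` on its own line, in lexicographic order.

outcome vector order: (T1.R0,T2.R0,T2.R1)
|SC outcomes| = 10

T1.R0=0 T2.R0=0 T2.R1=0
T1.R0=0 T2.R0=0 T2.R1=1
T1.R0=0 T2.R0=0 T2.R1=2
T1.R0=0 T2.R0=2 T2.R1=1
T1.R0=0 T2.R0=2 T2.R1=2
T1.R0=2 T2.R0=0 T2.R1=0
T1.R0=2 T2.R0=0 T2.R1=1
T1.R0=2 T2.R0=0 T2.R1=2
T1.R0=2 T2.R0=2 T2.R1=1
T1.R0=2 T2.R0=2 T2.R1=2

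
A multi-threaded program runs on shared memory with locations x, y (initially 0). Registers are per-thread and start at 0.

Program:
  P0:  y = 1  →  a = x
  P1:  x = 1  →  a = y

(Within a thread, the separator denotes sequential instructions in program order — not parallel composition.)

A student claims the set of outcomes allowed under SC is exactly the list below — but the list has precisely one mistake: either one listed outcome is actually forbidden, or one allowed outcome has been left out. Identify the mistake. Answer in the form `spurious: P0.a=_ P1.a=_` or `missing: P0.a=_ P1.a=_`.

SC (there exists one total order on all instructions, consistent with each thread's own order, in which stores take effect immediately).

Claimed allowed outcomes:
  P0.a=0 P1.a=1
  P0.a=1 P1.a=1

missing: P0.a=1 P1.a=0

outcome vector order: (P0.a,P1.a)
SC: 3 outcomes — {<0 1>, <1 0>, <1 1>}
SC∖claimed = {<1 0>}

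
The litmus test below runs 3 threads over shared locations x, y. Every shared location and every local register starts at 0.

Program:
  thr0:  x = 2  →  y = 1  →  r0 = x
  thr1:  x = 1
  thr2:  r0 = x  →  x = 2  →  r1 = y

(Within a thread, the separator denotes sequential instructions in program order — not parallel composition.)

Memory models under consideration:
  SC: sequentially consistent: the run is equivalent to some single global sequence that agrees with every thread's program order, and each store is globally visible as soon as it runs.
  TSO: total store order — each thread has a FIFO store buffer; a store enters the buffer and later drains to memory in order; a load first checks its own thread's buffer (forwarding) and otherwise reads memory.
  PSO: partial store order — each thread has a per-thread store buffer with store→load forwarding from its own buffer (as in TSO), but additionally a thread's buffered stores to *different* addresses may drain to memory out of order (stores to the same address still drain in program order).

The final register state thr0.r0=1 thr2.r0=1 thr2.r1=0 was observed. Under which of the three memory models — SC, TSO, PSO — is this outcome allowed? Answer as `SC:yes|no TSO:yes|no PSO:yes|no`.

outcome vector order: (thr0.r0,thr2.r0,thr2.r1)
SC (11): (1,0,0), (1,0,1), (1,1,1), (1,2,0), (1,2,1), (2,0,0), (2,0,1), (2,1,0), (2,1,1), (2,2,0), (2,2,1)
TSO (12): (1,0,0), (1,0,1), (1,1,0), (1,1,1), (1,2,0), (1,2,1), (2,0,0), (2,0,1), (2,1,0), (2,1,1), (2,2,0), (2,2,1)
PSO (12): (1,0,0), (1,0,1), (1,1,0), (1,1,1), (1,2,0), (1,2,1), (2,0,0), (2,0,1), (2,1,0), (2,1,1), (2,2,0), (2,2,1)
target (1,1,0) ∈ {TSO,PSO}

SC:no TSO:yes PSO:yes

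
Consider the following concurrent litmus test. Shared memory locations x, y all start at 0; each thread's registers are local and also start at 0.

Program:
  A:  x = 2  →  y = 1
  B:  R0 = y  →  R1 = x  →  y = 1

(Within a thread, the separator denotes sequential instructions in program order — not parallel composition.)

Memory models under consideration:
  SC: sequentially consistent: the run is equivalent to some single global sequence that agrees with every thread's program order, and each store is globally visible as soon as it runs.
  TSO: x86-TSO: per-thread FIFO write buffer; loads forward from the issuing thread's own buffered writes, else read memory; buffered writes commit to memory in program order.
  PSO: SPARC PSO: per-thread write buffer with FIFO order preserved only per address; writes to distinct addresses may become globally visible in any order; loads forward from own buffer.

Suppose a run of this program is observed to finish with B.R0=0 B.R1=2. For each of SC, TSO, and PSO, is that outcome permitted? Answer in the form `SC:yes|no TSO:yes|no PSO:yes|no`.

outcome vector order: (B.R0,B.R1)
SC: 3 outcomes — {(0,0), (0,2), (1,2)}
TSO: 3 outcomes — {(0,0), (0,2), (1,2)}
PSO: 4 outcomes — {(0,0), (0,2), (1,0), (1,2)}
target (0,2) ∈ {SC,TSO,PSO}

SC:yes TSO:yes PSO:yes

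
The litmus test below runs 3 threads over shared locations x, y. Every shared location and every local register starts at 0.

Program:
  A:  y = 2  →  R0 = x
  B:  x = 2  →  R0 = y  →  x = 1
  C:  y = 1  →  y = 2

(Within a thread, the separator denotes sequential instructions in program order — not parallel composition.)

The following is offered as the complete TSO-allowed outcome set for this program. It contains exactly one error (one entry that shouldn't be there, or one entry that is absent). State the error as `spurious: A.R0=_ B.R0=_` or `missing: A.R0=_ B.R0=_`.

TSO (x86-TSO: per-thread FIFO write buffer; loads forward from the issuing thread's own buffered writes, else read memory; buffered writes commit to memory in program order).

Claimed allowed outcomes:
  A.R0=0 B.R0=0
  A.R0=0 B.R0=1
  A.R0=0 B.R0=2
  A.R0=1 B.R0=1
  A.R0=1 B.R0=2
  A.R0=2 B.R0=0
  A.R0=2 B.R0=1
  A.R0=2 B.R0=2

outcome vector order: (A.R0,B.R0)
[TSO] allowed = {00 01 02 10 11 12 20 21 22}
TSO∖claimed = {10}

missing: A.R0=1 B.R0=0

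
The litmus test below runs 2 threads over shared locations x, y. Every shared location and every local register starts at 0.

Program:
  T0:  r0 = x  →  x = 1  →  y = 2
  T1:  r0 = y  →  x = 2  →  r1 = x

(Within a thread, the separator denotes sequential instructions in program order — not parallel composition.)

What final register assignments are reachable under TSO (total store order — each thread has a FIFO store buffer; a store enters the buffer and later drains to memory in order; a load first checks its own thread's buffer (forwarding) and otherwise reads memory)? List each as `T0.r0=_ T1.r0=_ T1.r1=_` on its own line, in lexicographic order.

T0.r0=0 T1.r0=0 T1.r1=1
T0.r0=0 T1.r0=0 T1.r1=2
T0.r0=0 T1.r0=2 T1.r1=2
T0.r0=2 T1.r0=0 T1.r1=1
T0.r0=2 T1.r0=0 T1.r1=2

outcome vector order: (T0.r0,T1.r0,T1.r1)
|TSO outcomes| = 5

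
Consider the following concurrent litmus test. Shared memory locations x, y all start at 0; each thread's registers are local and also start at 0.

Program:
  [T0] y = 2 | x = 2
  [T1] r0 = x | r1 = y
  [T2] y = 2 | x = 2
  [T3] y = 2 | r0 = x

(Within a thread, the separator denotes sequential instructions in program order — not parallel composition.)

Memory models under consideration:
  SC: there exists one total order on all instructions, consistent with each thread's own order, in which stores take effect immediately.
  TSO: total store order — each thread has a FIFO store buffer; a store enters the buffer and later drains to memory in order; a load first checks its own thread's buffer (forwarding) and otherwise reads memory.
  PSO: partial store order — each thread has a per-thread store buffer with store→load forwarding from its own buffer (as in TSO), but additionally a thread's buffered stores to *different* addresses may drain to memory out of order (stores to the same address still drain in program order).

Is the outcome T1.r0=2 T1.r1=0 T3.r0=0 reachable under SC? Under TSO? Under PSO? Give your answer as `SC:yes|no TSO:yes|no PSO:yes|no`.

outcome vector order: (T1.r0,T1.r1,T3.r0)
under SC → (0,0,0), (0,0,2), (0,2,0), (0,2,2), (2,2,0), (2,2,2)
under TSO → (0,0,0), (0,0,2), (0,2,0), (0,2,2), (2,2,0), (2,2,2)
under PSO → (0,0,0), (0,0,2), (0,2,0), (0,2,2), (2,0,0), (2,0,2), (2,2,0), (2,2,2)
target (2,0,0) ∈ {PSO}

SC:no TSO:no PSO:yes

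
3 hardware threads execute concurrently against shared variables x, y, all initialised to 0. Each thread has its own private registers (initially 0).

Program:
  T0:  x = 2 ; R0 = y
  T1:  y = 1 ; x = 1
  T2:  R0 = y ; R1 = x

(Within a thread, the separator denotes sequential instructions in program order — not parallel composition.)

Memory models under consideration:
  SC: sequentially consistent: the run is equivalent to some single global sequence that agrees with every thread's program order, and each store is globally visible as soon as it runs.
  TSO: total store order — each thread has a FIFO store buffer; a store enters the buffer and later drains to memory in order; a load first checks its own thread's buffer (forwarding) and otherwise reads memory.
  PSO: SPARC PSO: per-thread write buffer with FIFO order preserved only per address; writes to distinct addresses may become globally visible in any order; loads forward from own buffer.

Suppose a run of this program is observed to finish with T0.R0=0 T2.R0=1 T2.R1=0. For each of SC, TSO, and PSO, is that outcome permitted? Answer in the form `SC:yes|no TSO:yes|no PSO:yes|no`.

SC:no TSO:yes PSO:yes

outcome vector order: (T0.R0,T2.R0,T2.R1)
SC: 11 outcomes — {(0,0,0) (0,0,1) (0,0,2) (0,1,1) (0,1,2) (1,0,0) (1,0,1) (1,0,2) (1,1,0) (1,1,1) (1,1,2)}
TSO: 12 outcomes — {(0,0,0) (0,0,1) (0,0,2) (0,1,0) (0,1,1) (0,1,2) (1,0,0) (1,0,1) (1,0,2) (1,1,0) (1,1,1) (1,1,2)}
PSO: 12 outcomes — {(0,0,0) (0,0,1) (0,0,2) (0,1,0) (0,1,1) (0,1,2) (1,0,0) (1,0,1) (1,0,2) (1,1,0) (1,1,1) (1,1,2)}
target (0,1,0) ∈ {TSO,PSO}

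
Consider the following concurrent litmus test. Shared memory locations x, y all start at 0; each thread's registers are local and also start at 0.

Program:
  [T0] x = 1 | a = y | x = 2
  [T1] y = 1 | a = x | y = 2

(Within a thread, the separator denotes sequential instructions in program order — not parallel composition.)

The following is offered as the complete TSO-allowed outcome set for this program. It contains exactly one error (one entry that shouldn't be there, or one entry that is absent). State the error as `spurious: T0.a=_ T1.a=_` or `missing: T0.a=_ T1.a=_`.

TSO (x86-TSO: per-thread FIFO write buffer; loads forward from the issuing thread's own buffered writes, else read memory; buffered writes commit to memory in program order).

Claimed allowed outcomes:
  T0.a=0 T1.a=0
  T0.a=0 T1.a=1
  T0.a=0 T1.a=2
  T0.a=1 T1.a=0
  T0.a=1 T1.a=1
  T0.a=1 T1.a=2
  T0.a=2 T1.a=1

missing: T0.a=2 T1.a=0

outcome vector order: (T0.a,T1.a)
TSO: 8 outcomes — {0/0, 0/1, 0/2, 1/0, 1/1, 1/2, 2/0, 2/1}
TSO∖claimed = {2/0}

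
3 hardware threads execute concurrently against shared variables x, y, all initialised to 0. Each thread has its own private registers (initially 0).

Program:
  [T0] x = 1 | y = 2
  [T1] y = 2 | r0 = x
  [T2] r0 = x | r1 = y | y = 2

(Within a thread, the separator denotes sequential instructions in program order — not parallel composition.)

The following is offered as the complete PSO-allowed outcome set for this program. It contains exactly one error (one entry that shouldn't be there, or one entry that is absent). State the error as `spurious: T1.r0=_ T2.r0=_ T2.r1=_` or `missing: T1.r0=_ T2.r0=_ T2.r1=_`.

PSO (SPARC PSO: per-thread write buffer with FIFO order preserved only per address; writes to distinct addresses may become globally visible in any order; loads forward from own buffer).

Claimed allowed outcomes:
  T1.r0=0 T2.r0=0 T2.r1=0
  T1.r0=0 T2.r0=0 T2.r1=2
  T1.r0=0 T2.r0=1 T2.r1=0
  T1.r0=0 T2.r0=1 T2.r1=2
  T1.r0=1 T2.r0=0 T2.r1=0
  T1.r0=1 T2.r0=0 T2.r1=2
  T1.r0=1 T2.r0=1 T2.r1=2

missing: T1.r0=1 T2.r0=1 T2.r1=0

outcome vector order: (T1.r0,T2.r0,T2.r1)
[PSO] allowed = {000; 002; 010; 012; 100; 102; 110; 112}
PSO∖claimed = {110}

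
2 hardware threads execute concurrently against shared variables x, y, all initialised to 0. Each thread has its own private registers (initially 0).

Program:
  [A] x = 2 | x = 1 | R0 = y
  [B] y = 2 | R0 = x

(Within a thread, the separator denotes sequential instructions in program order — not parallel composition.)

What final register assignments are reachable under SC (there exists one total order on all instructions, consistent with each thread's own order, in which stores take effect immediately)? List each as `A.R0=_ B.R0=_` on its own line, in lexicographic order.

outcome vector order: (A.R0,B.R0)
|SC outcomes| = 4

A.R0=0 B.R0=1
A.R0=2 B.R0=0
A.R0=2 B.R0=1
A.R0=2 B.R0=2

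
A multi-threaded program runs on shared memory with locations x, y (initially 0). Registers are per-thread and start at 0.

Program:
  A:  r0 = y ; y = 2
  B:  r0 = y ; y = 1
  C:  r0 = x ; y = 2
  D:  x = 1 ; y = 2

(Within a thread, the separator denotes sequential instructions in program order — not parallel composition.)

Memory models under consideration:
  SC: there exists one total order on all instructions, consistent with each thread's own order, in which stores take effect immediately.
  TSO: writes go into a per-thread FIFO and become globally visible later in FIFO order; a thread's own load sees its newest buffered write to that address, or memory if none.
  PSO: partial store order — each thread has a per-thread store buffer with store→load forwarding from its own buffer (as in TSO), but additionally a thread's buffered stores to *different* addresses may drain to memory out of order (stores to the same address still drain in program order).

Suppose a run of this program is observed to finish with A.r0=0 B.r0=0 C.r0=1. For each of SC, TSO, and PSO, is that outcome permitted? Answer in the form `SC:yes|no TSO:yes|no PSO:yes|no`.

outcome vector order: (A.r0,B.r0,C.r0)
SC (12): (0,0,0), (0,0,1), (0,2,0), (0,2,1), (1,0,0), (1,0,1), (1,2,0), (1,2,1), (2,0,0), (2,0,1), (2,2,0), (2,2,1)
TSO (12): (0,0,0), (0,0,1), (0,2,0), (0,2,1), (1,0,0), (1,0,1), (1,2,0), (1,2,1), (2,0,0), (2,0,1), (2,2,0), (2,2,1)
PSO (12): (0,0,0), (0,0,1), (0,2,0), (0,2,1), (1,0,0), (1,0,1), (1,2,0), (1,2,1), (2,0,0), (2,0,1), (2,2,0), (2,2,1)
target (0,0,1) ∈ {SC,TSO,PSO}

SC:yes TSO:yes PSO:yes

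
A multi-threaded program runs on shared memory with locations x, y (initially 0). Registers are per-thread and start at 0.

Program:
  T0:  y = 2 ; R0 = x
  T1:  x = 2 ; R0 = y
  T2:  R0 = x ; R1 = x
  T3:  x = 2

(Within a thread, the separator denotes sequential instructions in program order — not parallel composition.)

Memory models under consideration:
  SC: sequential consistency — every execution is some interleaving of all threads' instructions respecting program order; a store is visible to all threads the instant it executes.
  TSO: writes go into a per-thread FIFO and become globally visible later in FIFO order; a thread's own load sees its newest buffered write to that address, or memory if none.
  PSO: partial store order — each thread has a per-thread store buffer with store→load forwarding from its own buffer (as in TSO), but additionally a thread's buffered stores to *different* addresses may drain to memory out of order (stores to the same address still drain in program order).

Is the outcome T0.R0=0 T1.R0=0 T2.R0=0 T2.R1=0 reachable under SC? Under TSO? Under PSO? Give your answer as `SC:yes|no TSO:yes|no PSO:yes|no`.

SC:no TSO:yes PSO:yes

outcome vector order: (T0.R0,T1.R0,T2.R0,T2.R1)
[SC] allowed = {0/2/0/0, 0/2/0/2, 0/2/2/2, 2/0/0/0, 2/0/0/2, 2/0/2/2, 2/2/0/0, 2/2/0/2, 2/2/2/2}
[TSO] allowed = {0/0/0/0, 0/0/0/2, 0/0/2/2, 0/2/0/0, 0/2/0/2, 0/2/2/2, 2/0/0/0, 2/0/0/2, 2/0/2/2, 2/2/0/0, 2/2/0/2, 2/2/2/2}
[PSO] allowed = {0/0/0/0, 0/0/0/2, 0/0/2/2, 0/2/0/0, 0/2/0/2, 0/2/2/2, 2/0/0/0, 2/0/0/2, 2/0/2/2, 2/2/0/0, 2/2/0/2, 2/2/2/2}
target 0/0/0/0 ∈ {TSO,PSO}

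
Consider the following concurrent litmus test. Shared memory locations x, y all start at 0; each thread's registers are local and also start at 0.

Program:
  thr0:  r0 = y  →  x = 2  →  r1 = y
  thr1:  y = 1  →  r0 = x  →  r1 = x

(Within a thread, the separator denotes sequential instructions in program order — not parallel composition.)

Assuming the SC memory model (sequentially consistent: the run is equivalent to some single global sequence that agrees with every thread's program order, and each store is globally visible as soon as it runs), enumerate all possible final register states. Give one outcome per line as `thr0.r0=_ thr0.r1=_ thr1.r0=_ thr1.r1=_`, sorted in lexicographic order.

thr0.r0=0 thr0.r1=0 thr1.r0=2 thr1.r1=2
thr0.r0=0 thr0.r1=1 thr1.r0=0 thr1.r1=0
thr0.r0=0 thr0.r1=1 thr1.r0=0 thr1.r1=2
thr0.r0=0 thr0.r1=1 thr1.r0=2 thr1.r1=2
thr0.r0=1 thr0.r1=1 thr1.r0=0 thr1.r1=0
thr0.r0=1 thr0.r1=1 thr1.r0=0 thr1.r1=2
thr0.r0=1 thr0.r1=1 thr1.r0=2 thr1.r1=2

outcome vector order: (thr0.r0,thr0.r1,thr1.r0,thr1.r1)
|SC outcomes| = 7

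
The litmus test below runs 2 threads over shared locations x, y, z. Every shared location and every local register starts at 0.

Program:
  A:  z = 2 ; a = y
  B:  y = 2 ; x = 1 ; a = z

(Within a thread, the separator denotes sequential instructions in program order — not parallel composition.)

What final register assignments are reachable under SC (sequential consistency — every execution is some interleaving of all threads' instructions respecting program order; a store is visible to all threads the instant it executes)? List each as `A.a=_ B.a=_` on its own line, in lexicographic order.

outcome vector order: (A.a,B.a)
|SC outcomes| = 3

A.a=0 B.a=2
A.a=2 B.a=0
A.a=2 B.a=2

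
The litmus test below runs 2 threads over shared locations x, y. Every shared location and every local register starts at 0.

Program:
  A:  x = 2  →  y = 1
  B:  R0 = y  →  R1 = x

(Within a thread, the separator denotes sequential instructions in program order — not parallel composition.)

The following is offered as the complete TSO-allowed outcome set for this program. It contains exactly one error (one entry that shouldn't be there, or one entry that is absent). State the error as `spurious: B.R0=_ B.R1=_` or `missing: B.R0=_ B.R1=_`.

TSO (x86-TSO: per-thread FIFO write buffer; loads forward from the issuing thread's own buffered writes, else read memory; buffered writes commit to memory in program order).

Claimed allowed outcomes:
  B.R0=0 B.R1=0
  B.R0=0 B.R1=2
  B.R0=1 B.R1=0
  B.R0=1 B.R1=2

outcome vector order: (B.R0,B.R1)
[TSO] allowed = {00, 02, 12}
claimed∖TSO = {10}

spurious: B.R0=1 B.R1=0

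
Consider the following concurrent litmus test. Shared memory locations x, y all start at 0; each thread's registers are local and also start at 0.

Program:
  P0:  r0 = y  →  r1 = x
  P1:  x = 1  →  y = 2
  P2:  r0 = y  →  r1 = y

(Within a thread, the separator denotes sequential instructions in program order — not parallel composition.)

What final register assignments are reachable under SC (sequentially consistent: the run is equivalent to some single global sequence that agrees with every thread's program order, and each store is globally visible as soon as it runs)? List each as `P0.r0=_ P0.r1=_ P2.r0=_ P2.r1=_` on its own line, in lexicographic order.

P0.r0=0 P0.r1=0 P2.r0=0 P2.r1=0
P0.r0=0 P0.r1=0 P2.r0=0 P2.r1=2
P0.r0=0 P0.r1=0 P2.r0=2 P2.r1=2
P0.r0=0 P0.r1=1 P2.r0=0 P2.r1=0
P0.r0=0 P0.r1=1 P2.r0=0 P2.r1=2
P0.r0=0 P0.r1=1 P2.r0=2 P2.r1=2
P0.r0=2 P0.r1=1 P2.r0=0 P2.r1=0
P0.r0=2 P0.r1=1 P2.r0=0 P2.r1=2
P0.r0=2 P0.r1=1 P2.r0=2 P2.r1=2

outcome vector order: (P0.r0,P0.r1,P2.r0,P2.r1)
|SC outcomes| = 9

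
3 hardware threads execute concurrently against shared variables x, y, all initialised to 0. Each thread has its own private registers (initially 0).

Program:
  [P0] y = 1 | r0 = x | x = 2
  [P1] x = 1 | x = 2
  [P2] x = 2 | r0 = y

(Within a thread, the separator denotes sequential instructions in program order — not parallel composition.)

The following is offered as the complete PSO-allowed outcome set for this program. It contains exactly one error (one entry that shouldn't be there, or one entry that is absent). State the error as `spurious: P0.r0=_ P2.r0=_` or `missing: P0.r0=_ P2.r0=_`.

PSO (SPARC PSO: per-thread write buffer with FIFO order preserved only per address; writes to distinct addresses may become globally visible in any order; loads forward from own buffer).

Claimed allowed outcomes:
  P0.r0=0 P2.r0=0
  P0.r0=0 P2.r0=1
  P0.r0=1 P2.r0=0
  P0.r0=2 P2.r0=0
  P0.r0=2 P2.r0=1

missing: P0.r0=1 P2.r0=1

outcome vector order: (P0.r0,P2.r0)
[PSO] allowed = {<0 0>, <0 1>, <1 0>, <1 1>, <2 0>, <2 1>}
PSO∖claimed = {<1 1>}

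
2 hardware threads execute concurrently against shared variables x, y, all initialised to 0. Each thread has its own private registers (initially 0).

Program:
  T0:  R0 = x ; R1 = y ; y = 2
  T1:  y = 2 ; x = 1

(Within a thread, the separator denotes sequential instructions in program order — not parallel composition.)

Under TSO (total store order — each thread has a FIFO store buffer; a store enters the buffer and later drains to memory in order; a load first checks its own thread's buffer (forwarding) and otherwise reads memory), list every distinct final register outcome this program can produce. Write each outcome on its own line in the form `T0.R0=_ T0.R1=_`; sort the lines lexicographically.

T0.R0=0 T0.R1=0
T0.R0=0 T0.R1=2
T0.R0=1 T0.R1=2

outcome vector order: (T0.R0,T0.R1)
|TSO outcomes| = 3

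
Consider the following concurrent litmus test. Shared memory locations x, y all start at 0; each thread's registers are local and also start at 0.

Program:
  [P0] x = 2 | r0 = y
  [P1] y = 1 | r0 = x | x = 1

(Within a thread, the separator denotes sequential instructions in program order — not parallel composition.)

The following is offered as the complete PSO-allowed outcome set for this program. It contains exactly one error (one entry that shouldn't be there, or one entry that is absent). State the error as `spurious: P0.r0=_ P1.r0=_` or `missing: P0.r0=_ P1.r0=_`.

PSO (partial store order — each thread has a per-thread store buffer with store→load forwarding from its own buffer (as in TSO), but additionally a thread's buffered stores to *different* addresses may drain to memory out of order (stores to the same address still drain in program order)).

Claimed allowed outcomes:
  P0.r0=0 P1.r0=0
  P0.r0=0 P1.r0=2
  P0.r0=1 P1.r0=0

outcome vector order: (P0.r0,P1.r0)
PSO: 4 outcomes — {(0,0); (0,2); (1,0); (1,2)}
PSO∖claimed = {(1,2)}

missing: P0.r0=1 P1.r0=2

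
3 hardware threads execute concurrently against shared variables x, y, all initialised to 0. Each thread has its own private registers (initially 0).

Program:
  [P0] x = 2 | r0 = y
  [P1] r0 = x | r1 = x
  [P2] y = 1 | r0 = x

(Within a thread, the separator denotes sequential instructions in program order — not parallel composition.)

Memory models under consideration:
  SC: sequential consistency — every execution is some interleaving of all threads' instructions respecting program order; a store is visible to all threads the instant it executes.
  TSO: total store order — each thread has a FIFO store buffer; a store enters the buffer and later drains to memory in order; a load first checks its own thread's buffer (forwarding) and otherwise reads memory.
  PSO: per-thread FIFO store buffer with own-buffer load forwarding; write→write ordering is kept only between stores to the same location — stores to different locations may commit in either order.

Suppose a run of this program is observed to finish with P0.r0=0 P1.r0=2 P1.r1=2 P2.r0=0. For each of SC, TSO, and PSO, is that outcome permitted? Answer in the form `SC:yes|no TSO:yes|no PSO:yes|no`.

SC:no TSO:yes PSO:yes

outcome vector order: (P0.r0,P1.r0,P1.r1,P2.r0)
[SC] allowed = {<0 0 0 2>, <0 0 2 2>, <0 2 2 2>, <1 0 0 0>, <1 0 0 2>, <1 0 2 0>, <1 0 2 2>, <1 2 2 0>, <1 2 2 2>}
[TSO] allowed = {<0 0 0 0>, <0 0 0 2>, <0 0 2 0>, <0 0 2 2>, <0 2 2 0>, <0 2 2 2>, <1 0 0 0>, <1 0 0 2>, <1 0 2 0>, <1 0 2 2>, <1 2 2 0>, <1 2 2 2>}
[PSO] allowed = {<0 0 0 0>, <0 0 0 2>, <0 0 2 0>, <0 0 2 2>, <0 2 2 0>, <0 2 2 2>, <1 0 0 0>, <1 0 0 2>, <1 0 2 0>, <1 0 2 2>, <1 2 2 0>, <1 2 2 2>}
target <0 2 2 0> ∈ {TSO,PSO}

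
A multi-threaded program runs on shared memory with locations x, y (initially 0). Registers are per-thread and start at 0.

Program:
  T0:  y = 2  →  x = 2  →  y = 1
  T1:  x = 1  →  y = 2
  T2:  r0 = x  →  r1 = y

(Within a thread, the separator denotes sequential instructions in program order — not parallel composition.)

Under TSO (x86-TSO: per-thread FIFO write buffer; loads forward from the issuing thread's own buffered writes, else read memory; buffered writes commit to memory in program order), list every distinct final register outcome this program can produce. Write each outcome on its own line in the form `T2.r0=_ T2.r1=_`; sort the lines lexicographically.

outcome vector order: (T2.r0,T2.r1)
|TSO outcomes| = 8

T2.r0=0 T2.r1=0
T2.r0=0 T2.r1=1
T2.r0=0 T2.r1=2
T2.r0=1 T2.r1=0
T2.r0=1 T2.r1=1
T2.r0=1 T2.r1=2
T2.r0=2 T2.r1=1
T2.r0=2 T2.r1=2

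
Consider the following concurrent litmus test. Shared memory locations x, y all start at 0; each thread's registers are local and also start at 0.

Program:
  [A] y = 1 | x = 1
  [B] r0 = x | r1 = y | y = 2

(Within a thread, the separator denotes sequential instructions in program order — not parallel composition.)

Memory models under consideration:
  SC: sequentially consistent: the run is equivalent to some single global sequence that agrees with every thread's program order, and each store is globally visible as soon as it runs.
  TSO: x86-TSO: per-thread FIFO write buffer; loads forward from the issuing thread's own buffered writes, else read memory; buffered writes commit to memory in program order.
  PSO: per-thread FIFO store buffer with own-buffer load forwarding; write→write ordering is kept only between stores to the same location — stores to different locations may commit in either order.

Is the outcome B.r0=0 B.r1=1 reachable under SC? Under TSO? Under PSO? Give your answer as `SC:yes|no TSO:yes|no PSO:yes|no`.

SC:yes TSO:yes PSO:yes

outcome vector order: (B.r0,B.r1)
SC: 3 outcomes — {0/0 0/1 1/1}
TSO: 3 outcomes — {0/0 0/1 1/1}
PSO: 4 outcomes — {0/0 0/1 1/0 1/1}
target 0/1 ∈ {SC,TSO,PSO}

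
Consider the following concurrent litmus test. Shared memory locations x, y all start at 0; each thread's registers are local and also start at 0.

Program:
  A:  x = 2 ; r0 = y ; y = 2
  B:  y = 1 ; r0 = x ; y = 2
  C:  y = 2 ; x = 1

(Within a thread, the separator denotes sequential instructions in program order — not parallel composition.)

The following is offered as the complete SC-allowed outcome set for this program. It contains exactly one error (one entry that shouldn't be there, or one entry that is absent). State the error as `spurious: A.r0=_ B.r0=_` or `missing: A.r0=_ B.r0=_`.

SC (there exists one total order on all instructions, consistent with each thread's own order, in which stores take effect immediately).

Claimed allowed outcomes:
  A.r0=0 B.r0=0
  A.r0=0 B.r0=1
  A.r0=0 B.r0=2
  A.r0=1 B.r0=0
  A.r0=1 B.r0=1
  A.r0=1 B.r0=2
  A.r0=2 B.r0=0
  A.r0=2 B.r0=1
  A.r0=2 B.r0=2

spurious: A.r0=0 B.r0=0

outcome vector order: (A.r0,B.r0)
SC: 8 outcomes — {(0,1) (0,2) (1,0) (1,1) (1,2) (2,0) (2,1) (2,2)}
claimed∖SC = {(0,0)}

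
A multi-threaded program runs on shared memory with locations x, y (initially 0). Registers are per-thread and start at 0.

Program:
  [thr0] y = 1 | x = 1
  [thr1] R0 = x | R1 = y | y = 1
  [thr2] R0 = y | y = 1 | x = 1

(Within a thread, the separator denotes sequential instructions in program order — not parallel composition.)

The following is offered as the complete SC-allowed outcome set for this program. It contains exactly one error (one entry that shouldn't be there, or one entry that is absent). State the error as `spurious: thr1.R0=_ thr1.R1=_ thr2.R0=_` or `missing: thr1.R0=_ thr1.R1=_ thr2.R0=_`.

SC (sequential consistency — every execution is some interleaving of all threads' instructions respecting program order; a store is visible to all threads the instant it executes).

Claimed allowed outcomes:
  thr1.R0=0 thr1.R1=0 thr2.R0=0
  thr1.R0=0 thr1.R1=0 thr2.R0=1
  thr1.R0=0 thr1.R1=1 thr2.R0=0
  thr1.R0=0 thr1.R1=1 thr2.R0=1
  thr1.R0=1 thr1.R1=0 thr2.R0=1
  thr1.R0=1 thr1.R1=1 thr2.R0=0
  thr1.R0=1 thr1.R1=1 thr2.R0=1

outcome vector order: (thr1.R0,thr1.R1,thr2.R0)
under SC → 0/0/0; 0/0/1; 0/1/0; 0/1/1; 1/1/0; 1/1/1
claimed∖SC = {1/0/1}

spurious: thr1.R0=1 thr1.R1=0 thr2.R0=1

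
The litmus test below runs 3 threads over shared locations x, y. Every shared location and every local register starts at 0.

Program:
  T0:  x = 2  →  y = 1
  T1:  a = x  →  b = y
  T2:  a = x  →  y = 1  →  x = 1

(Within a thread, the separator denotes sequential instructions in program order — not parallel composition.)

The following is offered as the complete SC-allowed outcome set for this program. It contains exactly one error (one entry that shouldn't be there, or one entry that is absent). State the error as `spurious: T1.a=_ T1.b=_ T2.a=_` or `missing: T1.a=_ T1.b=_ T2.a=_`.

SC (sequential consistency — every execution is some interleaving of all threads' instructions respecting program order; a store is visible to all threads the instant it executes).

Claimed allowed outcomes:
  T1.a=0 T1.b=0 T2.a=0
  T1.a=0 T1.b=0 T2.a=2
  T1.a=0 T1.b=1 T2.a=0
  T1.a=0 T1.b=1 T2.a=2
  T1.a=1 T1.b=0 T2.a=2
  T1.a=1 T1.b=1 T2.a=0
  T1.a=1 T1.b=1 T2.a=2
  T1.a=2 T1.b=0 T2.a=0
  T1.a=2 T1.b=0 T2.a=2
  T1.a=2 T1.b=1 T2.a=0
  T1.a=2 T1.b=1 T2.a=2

outcome vector order: (T1.a,T1.b,T2.a)
[SC] allowed = {000; 002; 010; 012; 110; 112; 200; 202; 210; 212}
claimed∖SC = {102}

spurious: T1.a=1 T1.b=0 T2.a=2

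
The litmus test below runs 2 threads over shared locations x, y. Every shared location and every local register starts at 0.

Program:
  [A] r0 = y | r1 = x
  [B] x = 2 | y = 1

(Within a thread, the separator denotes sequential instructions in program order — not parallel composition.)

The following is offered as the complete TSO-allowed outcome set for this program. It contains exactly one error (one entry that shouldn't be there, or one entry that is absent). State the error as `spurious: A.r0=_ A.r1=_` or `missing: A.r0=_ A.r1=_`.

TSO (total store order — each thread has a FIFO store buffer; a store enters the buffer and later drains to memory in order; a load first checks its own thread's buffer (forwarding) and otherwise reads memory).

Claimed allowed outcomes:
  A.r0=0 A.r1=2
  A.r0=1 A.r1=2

missing: A.r0=0 A.r1=0

outcome vector order: (A.r0,A.r1)
TSO (3): (0,0) (0,2) (1,2)
TSO∖claimed = {(0,0)}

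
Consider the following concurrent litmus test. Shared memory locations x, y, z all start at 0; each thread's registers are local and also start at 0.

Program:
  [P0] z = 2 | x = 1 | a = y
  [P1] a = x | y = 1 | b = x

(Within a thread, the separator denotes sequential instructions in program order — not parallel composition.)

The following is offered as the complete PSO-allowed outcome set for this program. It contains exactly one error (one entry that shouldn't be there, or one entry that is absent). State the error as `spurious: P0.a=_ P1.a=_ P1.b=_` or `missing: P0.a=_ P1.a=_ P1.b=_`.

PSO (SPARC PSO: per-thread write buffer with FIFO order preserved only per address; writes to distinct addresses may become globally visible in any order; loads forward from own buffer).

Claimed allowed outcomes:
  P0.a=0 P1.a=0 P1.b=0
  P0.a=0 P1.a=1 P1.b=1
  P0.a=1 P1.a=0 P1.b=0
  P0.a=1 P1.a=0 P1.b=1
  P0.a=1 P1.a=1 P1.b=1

outcome vector order: (P0.a,P1.a,P1.b)
under PSO → 0/0/0; 0/0/1; 0/1/1; 1/0/0; 1/0/1; 1/1/1
PSO∖claimed = {0/0/1}

missing: P0.a=0 P1.a=0 P1.b=1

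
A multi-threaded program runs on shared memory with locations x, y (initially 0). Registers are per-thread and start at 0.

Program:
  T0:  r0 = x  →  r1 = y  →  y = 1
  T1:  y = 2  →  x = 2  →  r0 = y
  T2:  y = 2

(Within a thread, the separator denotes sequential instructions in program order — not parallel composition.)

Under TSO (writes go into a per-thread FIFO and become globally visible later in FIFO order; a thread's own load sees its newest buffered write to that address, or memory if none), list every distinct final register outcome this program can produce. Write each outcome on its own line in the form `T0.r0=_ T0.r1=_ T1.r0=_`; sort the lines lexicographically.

T0.r0=0 T0.r1=0 T1.r0=1
T0.r0=0 T0.r1=0 T1.r0=2
T0.r0=0 T0.r1=2 T1.r0=1
T0.r0=0 T0.r1=2 T1.r0=2
T0.r0=2 T0.r1=2 T1.r0=1
T0.r0=2 T0.r1=2 T1.r0=2

outcome vector order: (T0.r0,T0.r1,T1.r0)
|TSO outcomes| = 6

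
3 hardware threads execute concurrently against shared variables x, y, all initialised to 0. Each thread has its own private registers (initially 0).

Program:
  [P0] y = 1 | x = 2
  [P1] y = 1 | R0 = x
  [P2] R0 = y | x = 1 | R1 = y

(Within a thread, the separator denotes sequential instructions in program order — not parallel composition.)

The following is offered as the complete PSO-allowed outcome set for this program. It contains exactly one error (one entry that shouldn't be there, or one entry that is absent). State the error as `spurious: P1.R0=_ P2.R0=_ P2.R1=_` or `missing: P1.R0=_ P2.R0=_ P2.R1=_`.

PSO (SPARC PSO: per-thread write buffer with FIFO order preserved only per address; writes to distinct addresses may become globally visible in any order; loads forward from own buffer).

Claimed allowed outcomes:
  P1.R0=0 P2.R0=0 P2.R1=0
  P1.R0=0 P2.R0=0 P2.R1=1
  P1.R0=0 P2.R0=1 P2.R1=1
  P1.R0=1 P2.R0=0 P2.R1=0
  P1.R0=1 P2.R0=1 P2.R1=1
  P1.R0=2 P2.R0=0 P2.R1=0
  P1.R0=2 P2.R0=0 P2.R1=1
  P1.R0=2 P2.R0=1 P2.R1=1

outcome vector order: (P1.R0,P2.R0,P2.R1)
PSO (9): (0,0,0), (0,0,1), (0,1,1), (1,0,0), (1,0,1), (1,1,1), (2,0,0), (2,0,1), (2,1,1)
PSO∖claimed = {(1,0,1)}

missing: P1.R0=1 P2.R0=0 P2.R1=1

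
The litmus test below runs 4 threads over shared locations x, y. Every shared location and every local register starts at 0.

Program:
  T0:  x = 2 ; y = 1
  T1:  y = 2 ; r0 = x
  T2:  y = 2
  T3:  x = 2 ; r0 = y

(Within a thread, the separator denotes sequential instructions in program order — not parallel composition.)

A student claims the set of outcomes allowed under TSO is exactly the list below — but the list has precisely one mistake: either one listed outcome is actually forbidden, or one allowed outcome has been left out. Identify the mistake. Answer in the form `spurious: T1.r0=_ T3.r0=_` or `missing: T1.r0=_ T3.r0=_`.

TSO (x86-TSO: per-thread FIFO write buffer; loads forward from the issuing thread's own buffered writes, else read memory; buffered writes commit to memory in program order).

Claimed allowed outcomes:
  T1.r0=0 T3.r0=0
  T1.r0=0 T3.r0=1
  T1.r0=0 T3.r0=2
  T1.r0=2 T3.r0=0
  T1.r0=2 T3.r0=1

outcome vector order: (T1.r0,T3.r0)
under TSO → 0/0 0/1 0/2 2/0 2/1 2/2
TSO∖claimed = {2/2}

missing: T1.r0=2 T3.r0=2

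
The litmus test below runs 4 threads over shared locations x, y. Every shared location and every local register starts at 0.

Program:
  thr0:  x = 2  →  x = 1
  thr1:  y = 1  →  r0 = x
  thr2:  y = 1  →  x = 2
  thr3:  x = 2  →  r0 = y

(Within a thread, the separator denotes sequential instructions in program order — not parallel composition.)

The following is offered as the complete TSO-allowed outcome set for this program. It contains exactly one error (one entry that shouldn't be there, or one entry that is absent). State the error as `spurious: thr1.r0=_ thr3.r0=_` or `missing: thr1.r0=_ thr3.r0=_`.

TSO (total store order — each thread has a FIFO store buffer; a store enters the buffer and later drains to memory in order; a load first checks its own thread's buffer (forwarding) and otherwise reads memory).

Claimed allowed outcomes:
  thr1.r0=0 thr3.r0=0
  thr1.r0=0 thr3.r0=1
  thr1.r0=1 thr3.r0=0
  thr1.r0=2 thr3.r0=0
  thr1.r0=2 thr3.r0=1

outcome vector order: (thr1.r0,thr3.r0)
TSO: 6 outcomes — {00, 01, 10, 11, 20, 21}
TSO∖claimed = {11}

missing: thr1.r0=1 thr3.r0=1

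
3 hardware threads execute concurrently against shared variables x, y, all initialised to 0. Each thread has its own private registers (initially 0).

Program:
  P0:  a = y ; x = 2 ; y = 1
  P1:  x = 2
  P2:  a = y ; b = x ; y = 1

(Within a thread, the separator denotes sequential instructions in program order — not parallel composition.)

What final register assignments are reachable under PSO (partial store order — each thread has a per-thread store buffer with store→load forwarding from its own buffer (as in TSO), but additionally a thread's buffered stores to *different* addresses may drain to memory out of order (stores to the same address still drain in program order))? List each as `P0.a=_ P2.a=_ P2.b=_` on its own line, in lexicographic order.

P0.a=0 P2.a=0 P2.b=0
P0.a=0 P2.a=0 P2.b=2
P0.a=0 P2.a=1 P2.b=0
P0.a=0 P2.a=1 P2.b=2
P0.a=1 P2.a=0 P2.b=0
P0.a=1 P2.a=0 P2.b=2

outcome vector order: (P0.a,P2.a,P2.b)
|PSO outcomes| = 6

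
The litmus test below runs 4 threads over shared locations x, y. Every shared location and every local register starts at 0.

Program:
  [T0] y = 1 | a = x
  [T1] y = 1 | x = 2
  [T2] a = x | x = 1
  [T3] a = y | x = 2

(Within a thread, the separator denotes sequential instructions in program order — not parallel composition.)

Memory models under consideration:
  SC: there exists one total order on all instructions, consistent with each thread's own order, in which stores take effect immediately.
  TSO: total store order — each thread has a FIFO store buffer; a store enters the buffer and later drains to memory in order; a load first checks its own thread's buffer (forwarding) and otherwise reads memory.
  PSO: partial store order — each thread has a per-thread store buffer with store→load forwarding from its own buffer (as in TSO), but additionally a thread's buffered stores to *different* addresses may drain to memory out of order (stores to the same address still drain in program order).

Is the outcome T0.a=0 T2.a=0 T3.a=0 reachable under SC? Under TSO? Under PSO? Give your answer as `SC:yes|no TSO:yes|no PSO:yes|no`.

outcome vector order: (T0.a,T2.a,T3.a)
[SC] allowed = {<0 0 0> <0 0 1> <0 2 0> <0 2 1> <1 0 0> <1 0 1> <1 2 0> <1 2 1> <2 0 0> <2 0 1> <2 2 0> <2 2 1>}
[TSO] allowed = {<0 0 0> <0 0 1> <0 2 0> <0 2 1> <1 0 0> <1 0 1> <1 2 0> <1 2 1> <2 0 0> <2 0 1> <2 2 0> <2 2 1>}
[PSO] allowed = {<0 0 0> <0 0 1> <0 2 0> <0 2 1> <1 0 0> <1 0 1> <1 2 0> <1 2 1> <2 0 0> <2 0 1> <2 2 0> <2 2 1>}
target <0 0 0> ∈ {SC,TSO,PSO}

SC:yes TSO:yes PSO:yes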